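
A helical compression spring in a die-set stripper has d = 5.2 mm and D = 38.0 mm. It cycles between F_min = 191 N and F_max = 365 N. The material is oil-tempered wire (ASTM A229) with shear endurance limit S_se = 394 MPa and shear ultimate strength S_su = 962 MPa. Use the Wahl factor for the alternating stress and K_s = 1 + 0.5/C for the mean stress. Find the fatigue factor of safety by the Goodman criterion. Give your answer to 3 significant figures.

C = D/d = 38.0/5.2 = 7.3077; K_W = (4C−1)/(4C−4)+0.615/C = 1.2031; K_s = 1+0.5/C = 1.0684
F_a = (F_max−F_min)/2 = 87 N; F_m = (F_max+F_min)/2 = 278 N
τ_a = K_W·8F_aD/(πd³) = 1.2031 × 59.873 = 72.031 MPa
τ_m = K_s·8F_mD/(πd³) = 1.0684 × 191.32 = 204.41 MPa
Goodman: 1/n_f = τ_a/S_se + τ_m/S_su = 72.031/394 + 204.41/962 = 0.18282 + 0.21248 = 0.3953
n_f = 1/0.3953 = 2.53

2.53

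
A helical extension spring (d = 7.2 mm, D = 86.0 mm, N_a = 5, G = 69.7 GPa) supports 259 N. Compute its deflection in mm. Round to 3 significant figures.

k = Gd⁴/(8D³N_a) = (69.7×10³)(7.2⁴)/(8·86.0³·5) = 7.3622 N/mm
δ = F/k = 259 / 7.3622 = 35.18 mm

35.2 mm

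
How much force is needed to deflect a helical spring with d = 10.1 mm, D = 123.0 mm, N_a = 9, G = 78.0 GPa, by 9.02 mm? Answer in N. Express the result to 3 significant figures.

k = Gd⁴/(8D³N_a) = (78.0×10³)(10.1⁴)/(8·123.0³·9) = 6.058 N/mm
F = k·δ = 6.058 × 9.02 = 54.644 N

54.6 N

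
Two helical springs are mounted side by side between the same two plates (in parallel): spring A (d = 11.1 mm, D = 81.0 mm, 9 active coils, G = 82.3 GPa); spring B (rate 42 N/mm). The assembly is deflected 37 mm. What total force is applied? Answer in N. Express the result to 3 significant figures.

k_A = Gd⁴/(8D³N_a) = (82.3×10³)(11.1⁴)/(8·81.0³·9) = 32.652 N/mm
Parallel: k_eq = 32.652 + 42 = 74.652 N/mm
F = k_eq·δ = 74.652·37 = 2762.1 N

2760 N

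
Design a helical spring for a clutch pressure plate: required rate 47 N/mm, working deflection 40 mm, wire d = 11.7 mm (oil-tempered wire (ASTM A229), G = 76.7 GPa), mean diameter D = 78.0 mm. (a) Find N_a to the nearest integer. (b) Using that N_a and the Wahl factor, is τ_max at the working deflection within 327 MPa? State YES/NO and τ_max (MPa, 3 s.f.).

N_a = Gd⁴/(8D³k) = (76.7×10³)(11.7⁴)/(8·78.0³·47) = 8.055 → N_a = 8
Actual rate k = Gd⁴/(8D³·8) = 47.323 N/mm
Working load F = kδ = 47.323·40 = 1892.9 N
C = 78.0/11.7 = 6.6667; K_W = (4C−1)/(4C−4)+0.615/C = 1.2246
τ_max = K_W·8FD/(πd³) = 1.2246·234.75 = 287.48 MPa
τ_max ≤ 327 MPa → acceptable

(a) 8 coils; (b) YES, τ_max = 287 MPa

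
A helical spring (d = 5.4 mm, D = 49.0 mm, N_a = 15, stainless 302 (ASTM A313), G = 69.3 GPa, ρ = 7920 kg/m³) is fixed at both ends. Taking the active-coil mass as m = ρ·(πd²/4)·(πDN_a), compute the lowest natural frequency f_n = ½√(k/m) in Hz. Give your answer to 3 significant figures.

k = Gd⁴/(8D³N_a) = (69.3×10³)(5.4⁴)/(8·49.0³·15) = 4.1739 N/mm = 4173.9 N/m
Wire length L = πDN_a = π·49.0·15 = 2309.1 mm
m = ρ·(πd²/4)·L = 7920 × 22.902×10⁻⁶ m² × 2.3091 m = 0.41883 kg
f_n = ½√(k/m) = 0.5·√(4173.9/0.41883) = 0.5·√(9965.5) = 49.914 Hz

49.9 Hz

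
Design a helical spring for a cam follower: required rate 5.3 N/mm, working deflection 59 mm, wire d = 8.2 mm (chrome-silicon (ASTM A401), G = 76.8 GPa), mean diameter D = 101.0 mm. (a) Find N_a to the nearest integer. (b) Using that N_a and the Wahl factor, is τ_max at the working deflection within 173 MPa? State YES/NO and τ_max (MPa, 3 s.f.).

(a) 8 coils; (b) YES, τ_max = 162 MPa

N_a = Gd⁴/(8D³k) = (76.8×10³)(8.2⁴)/(8·101.0³·5.3) = 7.949 → N_a = 8
Actual rate k = Gd⁴/(8D³·8) = 5.2659 N/mm
Working load F = kδ = 5.2659·59 = 310.69 N
C = 101.0/8.2 = 12.3171; K_W = (4C−1)/(4C−4)+0.615/C = 1.1162
τ_max = K_W·8FD/(πd³) = 1.1162·144.93 = 161.77 MPa
τ_max ≤ 173 MPa → acceptable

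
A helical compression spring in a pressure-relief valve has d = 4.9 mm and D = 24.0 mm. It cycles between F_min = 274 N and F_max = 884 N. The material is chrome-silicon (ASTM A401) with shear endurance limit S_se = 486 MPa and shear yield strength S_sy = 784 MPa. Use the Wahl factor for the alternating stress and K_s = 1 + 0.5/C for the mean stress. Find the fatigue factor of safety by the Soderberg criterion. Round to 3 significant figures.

C = D/d = 24.0/4.9 = 4.8980; K_W = (4C−1)/(4C−4)+0.615/C = 1.3180; K_s = 1+0.5/C = 1.1021
F_a = (F_max−F_min)/2 = 305 N; F_m = (F_max+F_min)/2 = 579 N
τ_a = K_W·8F_aD/(πd³) = 1.3180 × 158.44 = 208.82 MPa
τ_m = K_s·8F_mD/(πd³) = 1.1021 × 300.77 = 331.48 MPa
Soderberg: 1/n_f = τ_a/S_se + τ_m/S_sy = 208.82/486 + 331.48/784 = 0.42967 + 0.42280 = 0.85247
n_f = 1/0.85247 = 1.173

1.17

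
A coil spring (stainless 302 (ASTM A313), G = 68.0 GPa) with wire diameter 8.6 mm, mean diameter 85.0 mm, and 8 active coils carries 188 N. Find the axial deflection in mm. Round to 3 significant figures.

19.9 mm

k = Gd⁴/(8D³N_a) = (68.0×10³)(8.6⁴)/(8·85.0³·8) = 9.4638 N/mm
δ = F/k = 188 / 9.4638 = 19.865 mm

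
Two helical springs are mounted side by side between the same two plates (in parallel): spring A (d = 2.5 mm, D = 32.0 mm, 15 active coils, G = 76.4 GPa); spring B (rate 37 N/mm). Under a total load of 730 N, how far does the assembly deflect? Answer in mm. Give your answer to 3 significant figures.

k_A = Gd⁴/(8D³N_a) = (76.4×10³)(2.5⁴)/(8·32.0³·15) = 0.75897 N/mm
Parallel: k_eq = 0.75897 + 37 = 37.759 N/mm
δ = F/k_eq = 730/37.759 = 19.333 mm

19.3 mm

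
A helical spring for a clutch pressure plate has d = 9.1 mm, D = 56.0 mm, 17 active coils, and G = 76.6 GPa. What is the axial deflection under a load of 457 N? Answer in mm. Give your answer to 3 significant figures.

20.8 mm

k = Gd⁴/(8D³N_a) = (76.6×10³)(9.1⁴)/(8·56.0³·17) = 21.993 N/mm
δ = F/k = 457 / 21.993 = 20.779 mm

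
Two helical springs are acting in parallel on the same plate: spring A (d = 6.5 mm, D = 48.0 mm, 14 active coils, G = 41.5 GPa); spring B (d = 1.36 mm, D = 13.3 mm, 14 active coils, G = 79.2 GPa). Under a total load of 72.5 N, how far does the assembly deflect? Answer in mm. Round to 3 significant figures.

k_A = Gd⁴/(8D³N_a) = (41.5×10³)(6.5⁴)/(8·48.0³·14) = 5.9808 N/mm
k_B = Gd⁴/(8D³N_a) = (79.2×10³)(1.36⁴)/(8·13.3³·14) = 1.0283 N/mm
Parallel: k_eq = 5.9808 + 1.0283 = 7.0091 N/mm
δ = F/k_eq = 72.5/7.0091 = 10.344 mm

10.3 mm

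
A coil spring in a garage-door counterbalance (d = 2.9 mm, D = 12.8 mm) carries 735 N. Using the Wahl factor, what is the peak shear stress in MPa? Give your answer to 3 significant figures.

Spring index C = D/d = 12.8/2.9 = 4.4138
K_W = (4C−1)/(4C−4) + 0.615/C = 16.655/13.655 + 0.1393 = 1.3590
τ₀ = 8FD/(πd³) = 8·735·12.8/(π·2.9³) = 75264/76.62 = 982.3 MPa
τ_max = K·τ₀ = 1.3590 × 982.3 = 1335 MPa

1330 MPa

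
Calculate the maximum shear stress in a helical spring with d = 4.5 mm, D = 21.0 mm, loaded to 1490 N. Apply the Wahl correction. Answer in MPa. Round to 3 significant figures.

1170 MPa

Spring index C = D/d = 21.0/4.5 = 4.6667
K_W = (4C−1)/(4C−4) + 0.615/C = 17.667/14.667 + 0.1318 = 1.3363
τ₀ = 8FD/(πd³) = 8·1490·21.0/(π·4.5³) = 250320/286.28 = 874.4 MPa
τ_max = K·τ₀ = 1.3363 × 874.4 = 1168.5 MPa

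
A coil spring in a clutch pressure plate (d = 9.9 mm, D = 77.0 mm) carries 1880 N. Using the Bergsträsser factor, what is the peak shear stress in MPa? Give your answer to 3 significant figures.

447 MPa

Spring index C = D/d = 77.0/9.9 = 7.7778
K_B = (4C+2)/(4C−3) = 33.111/28.111 = 1.1779
τ₀ = 8FD/(πd³) = 8·1880·77.0/(π·9.9³) = 1.15808e+06/3048.3 = 379.91 MPa
τ_max = K·τ₀ = 1.1779 × 379.91 = 447.49 MPa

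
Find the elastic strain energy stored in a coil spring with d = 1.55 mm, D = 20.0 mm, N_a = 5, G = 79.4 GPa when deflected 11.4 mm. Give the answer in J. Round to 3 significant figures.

k = Gd⁴/(8D³N_a) = (79.4×10³)(1.55⁴)/(8·20.0³·5) = 1.4322 N/mm
U = ½kδ² = 0.5 × 1.4322 × 11.4² = 93.063 N·mm = 0.093063 J

0.0931 J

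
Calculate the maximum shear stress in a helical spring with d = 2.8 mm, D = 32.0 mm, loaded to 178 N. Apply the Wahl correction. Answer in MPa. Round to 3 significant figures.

Spring index C = D/d = 32.0/2.8 = 11.4286
K_W = (4C−1)/(4C−4) + 0.615/C = 44.714/41.714 + 0.0538 = 1.1257
τ₀ = 8FD/(πd³) = 8·178·32.0/(π·2.8³) = 45568/68.964 = 660.75 MPa
τ_max = K·τ₀ = 1.1257 × 660.75 = 743.82 MPa

744 MPa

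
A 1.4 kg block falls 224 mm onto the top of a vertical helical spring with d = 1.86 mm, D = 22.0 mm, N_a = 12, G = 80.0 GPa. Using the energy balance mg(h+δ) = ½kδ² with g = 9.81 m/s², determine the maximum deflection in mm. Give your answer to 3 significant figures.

k = Gd⁴/(8D³N_a) = (80.0×10³)(1.86⁴)/(8·22.0³·12) = 0.9367 N/mm
W = mg = 1.4 × 9.81 = 13.734 N
½kδ² − Wδ − Wh = 0 → δ = (W + √(W² + 2kWh))/k
δ = (13.734 + √(188.62 + 5763.38))/0.9367 = (13.734 + 77.149)/0.9367 = 97.024 mm

97.0 mm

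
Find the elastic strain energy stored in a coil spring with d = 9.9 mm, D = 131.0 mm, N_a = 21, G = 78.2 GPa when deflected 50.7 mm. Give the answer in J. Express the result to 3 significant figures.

2.56 J

k = Gd⁴/(8D³N_a) = (78.2×10³)(9.9⁴)/(8·131.0³·21) = 1.989 N/mm
U = ½kδ² = 0.5 × 1.989 × 50.7² = 2556.3 N·mm = 2.5563 J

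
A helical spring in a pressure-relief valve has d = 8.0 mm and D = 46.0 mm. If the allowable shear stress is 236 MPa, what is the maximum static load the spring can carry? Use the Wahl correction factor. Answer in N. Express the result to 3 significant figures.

816 N

C = D/d = 46.0/8.0 = 5.7500
K_W = (4C−1)/(4C−4) + 0.615/C = 22.000/19.000 + 0.1070 = 1.2649
τ_max = K·8FD/(πd³) → F_max = τ_allow·πd³/(8DK)
F_max = 236·π·8.0³/(8·46.0·1.2649) = 3.796e+05/465.47 = 815.54 N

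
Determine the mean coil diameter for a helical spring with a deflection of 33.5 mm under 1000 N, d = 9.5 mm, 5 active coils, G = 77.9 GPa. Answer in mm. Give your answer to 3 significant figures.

81.0 mm

Required rate k = F/δ = 1000/33.5 = 29.851 N/mm
D = (Gd⁴/(8N_a·k))^(1/3) = (77.9×10³·9.5⁴/(8·5·29.851))^(1/3)
  = (531394)^(1/3) = 80.9976 mm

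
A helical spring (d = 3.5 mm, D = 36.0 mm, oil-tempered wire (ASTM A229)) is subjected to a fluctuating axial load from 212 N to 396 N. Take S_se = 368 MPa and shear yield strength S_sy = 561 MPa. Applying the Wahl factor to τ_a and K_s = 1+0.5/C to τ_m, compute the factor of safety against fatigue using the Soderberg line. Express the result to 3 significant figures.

C = D/d = 36.0/3.5 = 10.2857; K_W = (4C−1)/(4C−4)+0.615/C = 1.1406; K_s = 1+0.5/C = 1.0486
F_a = (F_max−F_min)/2 = 92 N; F_m = (F_max+F_min)/2 = 304 N
τ_a = K_W·8F_aD/(πd³) = 1.1406 × 196.71 = 224.36 MPa
τ_m = K_s·8F_mD/(πd³) = 1.0486 × 650 = 681.6 MPa
Soderberg: 1/n_f = τ_a/S_se + τ_m/S_sy = 224.36/368 + 681.6/561 = 0.60967 + 1.21496 = 1.8246
n_f = 1/1.8246 = 0.5481

0.548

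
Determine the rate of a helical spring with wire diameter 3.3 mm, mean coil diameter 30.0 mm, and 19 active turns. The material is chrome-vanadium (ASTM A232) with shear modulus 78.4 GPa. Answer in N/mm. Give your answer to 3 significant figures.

2.27 N/mm

k = Gd⁴/(8D³N_a) = (78.4×10³ × 3.3⁴) / (8 × 30.0³ × 19)
  = 9.29762e+06 / 4.104e+06 = 2.2655 N/mm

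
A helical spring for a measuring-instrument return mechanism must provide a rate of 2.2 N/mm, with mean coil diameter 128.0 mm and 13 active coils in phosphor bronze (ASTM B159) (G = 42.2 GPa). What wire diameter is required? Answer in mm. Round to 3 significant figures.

d = (8D³N_a·k / G)^(1/4) = (8·128.0³·13·2.2 / (42.2×10³))^0.25
  = (11370)^0.25 = 10.3263 mm

10.3 mm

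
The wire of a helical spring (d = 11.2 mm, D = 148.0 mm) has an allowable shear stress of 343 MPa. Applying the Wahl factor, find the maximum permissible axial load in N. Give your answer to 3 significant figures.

1150 N

C = D/d = 148.0/11.2 = 13.2143
K_W = (4C−1)/(4C−4) + 0.615/C = 51.857/48.857 + 0.0465 = 1.1079
τ_max = K·8FD/(πd³) → F_max = τ_allow·πd³/(8DK)
F_max = 343·π·11.2³/(8·148.0·1.1079) = 1.5139e+06/1311.8 = 1154.1 N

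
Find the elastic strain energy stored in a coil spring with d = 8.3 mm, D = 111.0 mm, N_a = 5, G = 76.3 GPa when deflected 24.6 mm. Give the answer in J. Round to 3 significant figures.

k = Gd⁴/(8D³N_a) = (76.3×10³)(8.3⁴)/(8·111.0³·5) = 6.6192 N/mm
U = ½kδ² = 0.5 × 6.6192 × 24.6² = 2002.8 N·mm = 2.0028 J

2.00 J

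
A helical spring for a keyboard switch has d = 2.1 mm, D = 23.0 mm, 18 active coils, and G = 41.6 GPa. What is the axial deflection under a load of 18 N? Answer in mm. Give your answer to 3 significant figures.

k = Gd⁴/(8D³N_a) = (41.6×10³)(2.1⁴)/(8·23.0³·18) = 0.46177 N/mm
δ = F/k = 18 / 0.46177 = 38.981 mm

39.0 mm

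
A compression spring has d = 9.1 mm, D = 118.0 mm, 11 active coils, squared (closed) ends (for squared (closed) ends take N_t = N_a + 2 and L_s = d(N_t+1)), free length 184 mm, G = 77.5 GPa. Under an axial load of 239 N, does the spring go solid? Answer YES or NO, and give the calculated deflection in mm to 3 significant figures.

k = Gd⁴/(8D³N_a) = (77.5×10³)(9.1⁴)/(8·118.0³·11) = 3.6757 N/mm
N_t = 13; L_s = 9.1·14 = 127.4 mm; δ_solid = L₀ − L_s = 184 − 127.4 = 56.6 mm
δ = F/k = 239/3.6757 = 65.022 mm
δ ≥ δ_solid → spring goes solid

YES, δ = 65.0 mm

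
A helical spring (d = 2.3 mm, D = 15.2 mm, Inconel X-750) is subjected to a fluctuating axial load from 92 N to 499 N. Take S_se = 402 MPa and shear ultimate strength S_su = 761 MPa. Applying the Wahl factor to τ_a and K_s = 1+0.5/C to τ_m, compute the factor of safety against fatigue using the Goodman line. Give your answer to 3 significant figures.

0.303

C = D/d = 15.2/2.3 = 6.6087; K_W = (4C−1)/(4C−4)+0.615/C = 1.2268; K_s = 1+0.5/C = 1.0757
F_a = (F_max−F_min)/2 = 203.5 N; F_m = (F_max+F_min)/2 = 295.5 N
τ_a = K_W·8F_aD/(πd³) = 1.2268 × 647.39 = 794.2 MPa
τ_m = K_s·8F_mD/(πd³) = 1.0757 × 940.06 = 1011.2 MPa
Goodman: 1/n_f = τ_a/S_se + τ_m/S_su = 794.2/402 + 1011.2/761 = 1.97563 + 1.32876 = 3.3044
n_f = 1/3.3044 = 0.3026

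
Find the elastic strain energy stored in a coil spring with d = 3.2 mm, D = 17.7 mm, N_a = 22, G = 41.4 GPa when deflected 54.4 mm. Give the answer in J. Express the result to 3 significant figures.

6.58 J

k = Gd⁴/(8D³N_a) = (41.4×10³)(3.2⁴)/(8·17.7³·22) = 4.448 N/mm
U = ½kδ² = 0.5 × 4.448 × 54.4² = 6581.7 N·mm = 6.5817 J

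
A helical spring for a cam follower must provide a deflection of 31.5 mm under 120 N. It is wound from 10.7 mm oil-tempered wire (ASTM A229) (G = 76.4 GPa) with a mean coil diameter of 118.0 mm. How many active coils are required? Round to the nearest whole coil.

Required rate k = F/δ = 120/31.5 = 3.8095 N/mm
N_a = Gd⁴/(8D³k) = (76.4×10³ × 10.7⁴)/(8 × 118.0³ × 3.8095)
    = 1.00145e+09 / 5.00734e+07 = 20 → 20 coils

20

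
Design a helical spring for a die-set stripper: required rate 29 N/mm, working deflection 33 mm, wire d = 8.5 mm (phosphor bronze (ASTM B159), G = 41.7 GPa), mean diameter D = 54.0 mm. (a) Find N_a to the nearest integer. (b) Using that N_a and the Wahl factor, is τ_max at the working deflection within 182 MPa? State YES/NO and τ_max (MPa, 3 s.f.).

(a) 6 coils; (b) NO, τ_max = 263 MPa

N_a = Gd⁴/(8D³k) = (41.7×10³)(8.5⁴)/(8·54.0³·29) = 5.959 → N_a = 6
Actual rate k = Gd⁴/(8D³·6) = 28.8 N/mm
Working load F = kδ = 28.8·33 = 950.39 N
C = 54.0/8.5 = 6.3529; K_W = (4C−1)/(4C−4)+0.615/C = 1.2369
τ_max = K_W·8FD/(πd³) = 1.2369·212.8 = 263.22 MPa
τ_max > 182 MPa → exceeds allowable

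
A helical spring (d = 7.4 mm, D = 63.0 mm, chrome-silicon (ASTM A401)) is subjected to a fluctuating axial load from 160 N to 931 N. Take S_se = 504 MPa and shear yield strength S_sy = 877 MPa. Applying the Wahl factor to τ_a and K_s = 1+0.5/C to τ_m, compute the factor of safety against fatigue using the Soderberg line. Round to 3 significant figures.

C = D/d = 63.0/7.4 = 8.5135; K_W = (4C−1)/(4C−4)+0.615/C = 1.1721; K_s = 1+0.5/C = 1.0587
F_a = (F_max−F_min)/2 = 385.5 N; F_m = (F_max+F_min)/2 = 545.5 N
τ_a = K_W·8F_aD/(πd³) = 1.1721 × 152.62 = 178.88 MPa
τ_m = K_s·8F_mD/(πd³) = 1.0587 × 215.96 = 228.65 MPa
Soderberg: 1/n_f = τ_a/S_se + τ_m/S_sy = 178.88/504 + 228.65/877 = 0.35492 + 0.26071 = 0.61563
n_f = 1/0.61563 = 1.624

1.62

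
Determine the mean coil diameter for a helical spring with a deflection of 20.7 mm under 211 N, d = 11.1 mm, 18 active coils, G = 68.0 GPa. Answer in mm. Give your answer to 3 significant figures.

88.9 mm

Required rate k = F/δ = 211/20.7 = 10.193 N/mm
D = (Gd⁴/(8N_a·k))^(1/3) = (68.0×10³·11.1⁴/(8·18·10.193))^(1/3)
  = (703277)^(1/3) = 88.9287 mm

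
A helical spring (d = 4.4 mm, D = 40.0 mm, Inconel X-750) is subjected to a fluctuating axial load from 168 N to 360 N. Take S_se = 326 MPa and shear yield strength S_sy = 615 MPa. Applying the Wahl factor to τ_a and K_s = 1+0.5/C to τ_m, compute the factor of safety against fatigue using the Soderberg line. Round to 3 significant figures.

C = D/d = 40.0/4.4 = 9.0909; K_W = (4C−1)/(4C−4)+0.615/C = 1.1603; K_s = 1+0.5/C = 1.0550
F_a = (F_max−F_min)/2 = 96 N; F_m = (F_max+F_min)/2 = 264 N
τ_a = K_W·8F_aD/(πd³) = 1.1603 × 114.79 = 133.2 MPa
τ_m = K_s·8F_mD/(πd³) = 1.0550 × 315.68 = 333.04 MPa
Soderberg: 1/n_f = τ_a/S_se + τ_m/S_sy = 133.2/326 + 333.04/615 = 0.40859 + 0.54153 = 0.95012
n_f = 1/0.95012 = 1.053

1.05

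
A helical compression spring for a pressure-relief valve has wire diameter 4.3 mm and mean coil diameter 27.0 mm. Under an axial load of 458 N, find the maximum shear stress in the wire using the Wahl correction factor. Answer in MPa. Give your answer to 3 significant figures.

491 MPa

Spring index C = D/d = 27.0/4.3 = 6.2791
K_W = (4C−1)/(4C−4) + 0.615/C = 24.116/21.116 + 0.0979 = 1.2400
τ₀ = 8FD/(πd³) = 8·458·27.0/(π·4.3³) = 98928/249.78 = 396.06 MPa
τ_max = K·τ₀ = 1.2400 × 396.06 = 491.12 MPa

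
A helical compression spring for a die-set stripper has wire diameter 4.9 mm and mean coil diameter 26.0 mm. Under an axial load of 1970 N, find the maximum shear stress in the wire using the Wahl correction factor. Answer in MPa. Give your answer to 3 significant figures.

1430 MPa

Spring index C = D/d = 26.0/4.9 = 5.3061
K_W = (4C−1)/(4C−4) + 0.615/C = 20.224/17.224 + 0.1159 = 1.2901
τ₀ = 8FD/(πd³) = 8·1970·26.0/(π·4.9³) = 409760/369.61 = 1108.6 MPa
τ_max = K·τ₀ = 1.2901 × 1108.6 = 1430.2 MPa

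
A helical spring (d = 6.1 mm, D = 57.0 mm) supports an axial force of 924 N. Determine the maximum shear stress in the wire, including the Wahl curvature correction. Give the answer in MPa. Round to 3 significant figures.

683 MPa

Spring index C = D/d = 57.0/6.1 = 9.3443
K_W = (4C−1)/(4C−4) + 0.615/C = 36.377/33.377 + 0.0658 = 1.1557
τ₀ = 8FD/(πd³) = 8·924·57.0/(π·6.1³) = 421344/713.08 = 590.88 MPa
τ_max = K·τ₀ = 1.1557 × 590.88 = 682.88 MPa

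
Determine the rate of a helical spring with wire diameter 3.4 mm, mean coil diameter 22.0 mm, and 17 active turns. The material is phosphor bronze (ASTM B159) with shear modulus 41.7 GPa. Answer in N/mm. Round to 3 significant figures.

3.85 N/mm

k = Gd⁴/(8D³N_a) = (41.7×10³ × 3.4⁴) / (8 × 22.0³ × 17)
  = 5.57252e+06 / 1.44813e+06 = 3.8481 N/mm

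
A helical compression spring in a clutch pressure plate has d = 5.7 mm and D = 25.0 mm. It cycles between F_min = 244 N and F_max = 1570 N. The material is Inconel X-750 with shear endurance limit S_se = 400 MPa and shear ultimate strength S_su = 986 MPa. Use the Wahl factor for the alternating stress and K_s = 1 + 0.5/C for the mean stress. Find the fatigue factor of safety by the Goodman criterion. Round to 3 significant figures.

0.886

C = D/d = 25.0/5.7 = 4.3860; K_W = (4C−1)/(4C−4)+0.615/C = 1.3617; K_s = 1+0.5/C = 1.1140
F_a = (F_max−F_min)/2 = 663 N; F_m = (F_max+F_min)/2 = 907 N
τ_a = K_W·8F_aD/(πd³) = 1.3617 × 227.91 = 310.35 MPa
τ_m = K_s·8F_mD/(πd³) = 1.1140 × 311.79 = 347.33 MPa
Goodman: 1/n_f = τ_a/S_se + τ_m/S_su = 310.35/400 + 347.33/986 = 0.77589 + 0.35227 = 1.1282
n_f = 1/1.1282 = 0.8864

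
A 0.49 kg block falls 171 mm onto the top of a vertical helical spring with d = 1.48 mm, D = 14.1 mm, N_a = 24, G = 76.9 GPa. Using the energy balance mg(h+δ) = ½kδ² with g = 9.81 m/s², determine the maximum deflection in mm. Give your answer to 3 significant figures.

k = Gd⁴/(8D³N_a) = (76.9×10³)(1.48⁴)/(8·14.1³·24) = 0.68551 N/mm
W = mg = 0.49 × 9.81 = 4.8069 N
½kδ² − Wδ − Wh = 0 → δ = (W + √(W² + 2kWh))/k
δ = (4.8069 + √(23.106 + 1126.95))/0.68551 = (4.8069 + 33.913)/0.68551 = 56.483 mm

56.5 mm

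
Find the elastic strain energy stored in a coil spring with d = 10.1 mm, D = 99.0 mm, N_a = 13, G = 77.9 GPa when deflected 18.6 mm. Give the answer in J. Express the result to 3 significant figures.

1.39 J

k = Gd⁴/(8D³N_a) = (77.9×10³)(10.1⁴)/(8·99.0³·13) = 8.0331 N/mm
U = ½kδ² = 0.5 × 8.0331 × 18.6² = 1389.6 N·mm = 1.3896 J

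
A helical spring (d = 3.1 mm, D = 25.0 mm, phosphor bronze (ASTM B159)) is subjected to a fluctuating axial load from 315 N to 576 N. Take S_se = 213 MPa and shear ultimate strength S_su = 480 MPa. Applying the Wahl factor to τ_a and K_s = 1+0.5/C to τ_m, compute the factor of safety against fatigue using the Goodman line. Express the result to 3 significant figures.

0.274

C = D/d = 25.0/3.1 = 8.0645; K_W = (4C−1)/(4C−4)+0.615/C = 1.1824; K_s = 1+0.5/C = 1.0620
F_a = (F_max−F_min)/2 = 130.5 N; F_m = (F_max+F_min)/2 = 445.5 N
τ_a = K_W·8F_aD/(πd³) = 1.1824 × 278.87 = 329.75 MPa
τ_m = K_s·8F_mD/(πd³) = 1.0620 × 952.01 = 1011 MPa
Goodman: 1/n_f = τ_a/S_se + τ_m/S_su = 329.75/213 + 1011/480 = 1.54810 + 2.10633 = 3.6544
n_f = 1/3.6544 = 0.2736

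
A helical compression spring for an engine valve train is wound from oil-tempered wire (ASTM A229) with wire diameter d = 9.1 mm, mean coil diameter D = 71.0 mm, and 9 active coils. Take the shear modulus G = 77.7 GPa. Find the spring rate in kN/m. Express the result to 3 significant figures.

20.7 kN/m

k = Gd⁴/(8D³N_a) = (77.7×10³ × 9.1⁴) / (8 × 71.0³ × 9)
  = 5.32827e+08 / 2.57696e+07 = 20.677 N/mm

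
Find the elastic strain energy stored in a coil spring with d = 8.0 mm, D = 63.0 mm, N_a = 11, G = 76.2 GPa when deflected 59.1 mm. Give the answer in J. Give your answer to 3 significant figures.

k = Gd⁴/(8D³N_a) = (76.2×10³)(8.0⁴)/(8·63.0³·11) = 14.184 N/mm
U = ½kδ² = 0.5 × 14.184 × 59.1² = 24772 N·mm = 24.772 J

24.8 J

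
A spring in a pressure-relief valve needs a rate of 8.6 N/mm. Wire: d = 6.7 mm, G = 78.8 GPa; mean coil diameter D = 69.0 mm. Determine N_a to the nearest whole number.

N_a = Gd⁴/(8D³k) = (78.8×10³ × 6.7⁴)/(8 × 69.0³ × 8.6)
    = 1.58791e+08 / 2.26014e+07 = 7.026 → 7 coils

7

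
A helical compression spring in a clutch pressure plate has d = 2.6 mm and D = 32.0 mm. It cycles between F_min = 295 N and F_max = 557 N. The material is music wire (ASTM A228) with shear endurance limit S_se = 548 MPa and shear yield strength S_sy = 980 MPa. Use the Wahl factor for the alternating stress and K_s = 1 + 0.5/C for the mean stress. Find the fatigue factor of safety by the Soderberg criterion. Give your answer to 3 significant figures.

C = D/d = 32.0/2.6 = 12.3077; K_W = (4C−1)/(4C−4)+0.615/C = 1.1163; K_s = 1+0.5/C = 1.0406
F_a = (F_max−F_min)/2 = 131 N; F_m = (F_max+F_min)/2 = 426 N
τ_a = K_W·8F_aD/(πd³) = 1.1163 × 607.35 = 677.99 MPa
τ_m = K_s·8F_mD/(πd³) = 1.0406 × 1975.1 = 2055.3 MPa
Soderberg: 1/n_f = τ_a/S_se + τ_m/S_sy = 677.99/548 + 2055.3/980 = 1.23720 + 2.09724 = 3.3344
n_f = 1/3.3344 = 0.2999

0.300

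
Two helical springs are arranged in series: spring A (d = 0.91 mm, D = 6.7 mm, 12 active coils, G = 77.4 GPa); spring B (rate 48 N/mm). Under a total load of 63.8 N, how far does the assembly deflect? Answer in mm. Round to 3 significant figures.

k_A = Gd⁴/(8D³N_a) = (77.4×10³)(0.91⁴)/(8·6.7³·12) = 1.8383 N/mm
Series: 1/k_eq = 1/1.8383 + 1/48 = 0.56482; k_eq = 1.7705 N/mm
δ = F/k_eq = 63.8/1.7705 = 36.036 mm

36.0 mm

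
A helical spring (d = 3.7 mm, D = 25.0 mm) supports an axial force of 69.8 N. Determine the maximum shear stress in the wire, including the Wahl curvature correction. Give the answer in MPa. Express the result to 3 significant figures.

107 MPa

Spring index C = D/d = 25.0/3.7 = 6.7568
K_W = (4C−1)/(4C−4) + 0.615/C = 26.027/23.027 + 0.0910 = 1.2213
τ₀ = 8FD/(πd³) = 8·69.8·25.0/(π·3.7³) = 13960/159.13 = 87.726 MPa
τ_max = K·τ₀ = 1.2213 × 87.726 = 107.14 MPa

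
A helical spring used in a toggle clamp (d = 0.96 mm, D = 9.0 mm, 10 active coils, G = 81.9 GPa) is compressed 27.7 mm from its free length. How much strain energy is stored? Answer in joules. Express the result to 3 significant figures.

k = Gd⁴/(8D³N_a) = (81.9×10³)(0.96⁴)/(8·9.0³·10) = 1.1928 N/mm
U = ½kδ² = 0.5 × 1.1928 × 27.7² = 457.59 N·mm = 0.45759 J

0.458 J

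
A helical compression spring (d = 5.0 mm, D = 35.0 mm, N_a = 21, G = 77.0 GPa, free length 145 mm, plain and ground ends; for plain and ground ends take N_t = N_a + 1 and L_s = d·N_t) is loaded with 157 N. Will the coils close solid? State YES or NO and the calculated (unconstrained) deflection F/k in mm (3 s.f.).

NO, δ = 23.5 mm

k = Gd⁴/(8D³N_a) = (77.0×10³)(5.0⁴)/(8·35.0³·21) = 6.6812 N/mm
N_t = 22; L_s = 5.0·22 = 110 mm; δ_solid = L₀ − L_s = 145 − 110 = 35 mm
δ = F/k = 157/6.6812 = 23.499 mm
δ < δ_solid → spring does not go solid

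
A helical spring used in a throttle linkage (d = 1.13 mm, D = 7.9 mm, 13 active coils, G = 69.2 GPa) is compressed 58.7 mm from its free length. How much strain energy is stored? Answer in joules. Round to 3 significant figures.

k = Gd⁴/(8D³N_a) = (69.2×10³)(1.13⁴)/(8·7.9³·13) = 2.2004 N/mm
U = ½kδ² = 0.5 × 2.2004 × 58.7² = 3791 N·mm = 3.791 J

3.79 J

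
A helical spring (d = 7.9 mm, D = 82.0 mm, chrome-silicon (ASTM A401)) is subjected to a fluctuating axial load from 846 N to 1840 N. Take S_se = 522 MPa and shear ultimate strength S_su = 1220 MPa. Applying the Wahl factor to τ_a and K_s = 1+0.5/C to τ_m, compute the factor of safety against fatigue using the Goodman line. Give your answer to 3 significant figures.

C = D/d = 82.0/7.9 = 10.3797; K_W = (4C−1)/(4C−4)+0.615/C = 1.1392; K_s = 1+0.5/C = 1.0482
F_a = (F_max−F_min)/2 = 497 N; F_m = (F_max+F_min)/2 = 1343 N
τ_a = K_W·8F_aD/(πd³) = 1.1392 × 210.49 = 239.79 MPa
τ_m = K_s·8F_mD/(πd³) = 1.0482 × 568.79 = 596.18 MPa
Goodman: 1/n_f = τ_a/S_se + τ_m/S_su = 239.79/522 + 596.18/1220 = 0.45937 + 0.48868 = 0.94805
n_f = 1/0.94805 = 1.055

1.05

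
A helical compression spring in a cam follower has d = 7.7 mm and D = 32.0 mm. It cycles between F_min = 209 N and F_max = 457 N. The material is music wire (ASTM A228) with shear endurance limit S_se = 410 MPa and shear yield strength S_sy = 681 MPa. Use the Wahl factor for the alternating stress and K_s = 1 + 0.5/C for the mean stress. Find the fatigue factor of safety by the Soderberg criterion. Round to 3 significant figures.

C = D/d = 32.0/7.7 = 4.1558; K_W = (4C−1)/(4C−4)+0.615/C = 1.3856; K_s = 1+0.5/C = 1.1203
F_a = (F_max−F_min)/2 = 124 N; F_m = (F_max+F_min)/2 = 333 N
τ_a = K_W·8F_aD/(πd³) = 1.3856 × 22.133 = 30.668 MPa
τ_m = K_s·8F_mD/(πd³) = 1.1203 × 59.438 = 66.589 MPa
Soderberg: 1/n_f = τ_a/S_se + τ_m/S_sy = 30.668/410 + 66.589/681 = 0.07480 + 0.09778 = 0.17258
n_f = 1/0.17258 = 5.794

5.79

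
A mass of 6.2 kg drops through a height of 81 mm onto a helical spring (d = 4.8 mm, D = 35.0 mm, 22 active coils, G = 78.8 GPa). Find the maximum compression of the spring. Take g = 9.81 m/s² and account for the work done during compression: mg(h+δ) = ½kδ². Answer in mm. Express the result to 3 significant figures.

54.5 mm

k = Gd⁴/(8D³N_a) = (78.8×10³)(4.8⁴)/(8·35.0³·22) = 5.5434 N/mm
W = mg = 6.2 × 9.81 = 60.822 N
½kδ² − Wδ − Wh = 0 → δ = (W + √(W² + 2kWh))/k
δ = (60.822 + √(3699.3 + 54619.8))/5.5434 = (60.822 + 241.49)/5.5434 = 54.536 mm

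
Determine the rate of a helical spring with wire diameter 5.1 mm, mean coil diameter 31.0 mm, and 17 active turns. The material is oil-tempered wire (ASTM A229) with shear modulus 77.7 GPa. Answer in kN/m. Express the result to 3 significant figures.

k = Gd⁴/(8D³N_a) = (77.7×10³ × 5.1⁴) / (8 × 31.0³ × 17)
  = 5.25656e+07 / 4.05158e+06 = 12.974 N/mm

13.0 kN/m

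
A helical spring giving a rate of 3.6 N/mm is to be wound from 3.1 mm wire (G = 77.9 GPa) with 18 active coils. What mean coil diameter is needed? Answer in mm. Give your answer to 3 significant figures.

D = (Gd⁴/(8N_a·k))^(1/3) = (77.9×10³·3.1⁴/(8·18·3.6))^(1/3)
  = (13877.8)^(1/3) = 24.0311 mm

24.0 mm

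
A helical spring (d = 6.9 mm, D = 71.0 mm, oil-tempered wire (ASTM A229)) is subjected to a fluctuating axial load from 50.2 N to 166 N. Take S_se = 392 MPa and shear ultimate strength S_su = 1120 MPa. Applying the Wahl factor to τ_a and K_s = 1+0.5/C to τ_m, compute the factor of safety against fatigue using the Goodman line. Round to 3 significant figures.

C = D/d = 71.0/6.9 = 10.2899; K_W = (4C−1)/(4C−4)+0.615/C = 1.1405; K_s = 1+0.5/C = 1.0486
F_a = (F_max−F_min)/2 = 57.9 N; F_m = (F_max+F_min)/2 = 108.1 N
τ_a = K_W·8F_aD/(πd³) = 1.1405 × 31.866 = 36.343 MPa
τ_m = K_s·8F_mD/(πd³) = 1.0486 × 59.495 = 62.385 MPa
Goodman: 1/n_f = τ_a/S_se + τ_m/S_su = 36.343/392 + 62.385/1120 = 0.09271 + 0.05570 = 0.14841
n_f = 1/0.14841 = 6.738

6.74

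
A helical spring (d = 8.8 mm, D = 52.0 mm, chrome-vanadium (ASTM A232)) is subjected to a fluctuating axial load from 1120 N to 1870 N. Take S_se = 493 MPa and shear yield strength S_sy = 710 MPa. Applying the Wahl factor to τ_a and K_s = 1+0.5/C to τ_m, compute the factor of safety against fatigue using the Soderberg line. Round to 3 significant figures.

C = D/d = 52.0/8.8 = 5.9091; K_W = (4C−1)/(4C−4)+0.615/C = 1.2569; K_s = 1+0.5/C = 1.0846
F_a = (F_max−F_min)/2 = 375 N; F_m = (F_max+F_min)/2 = 1495 N
τ_a = K_W·8F_aD/(πd³) = 1.2569 × 72.866 = 91.582 MPa
τ_m = K_s·8F_mD/(πd³) = 1.0846 × 290.49 = 315.07 MPa
Soderberg: 1/n_f = τ_a/S_se + τ_m/S_sy = 91.582/493 + 315.07/710 = 0.18577 + 0.44377 = 0.62953
n_f = 1/0.62953 = 1.588

1.59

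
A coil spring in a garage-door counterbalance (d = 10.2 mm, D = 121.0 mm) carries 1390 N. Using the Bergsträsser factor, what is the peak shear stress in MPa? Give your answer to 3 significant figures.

449 MPa

Spring index C = D/d = 121.0/10.2 = 11.8627
K_B = (4C+2)/(4C−3) = 49.451/44.451 = 1.1125
τ₀ = 8FD/(πd³) = 8·1390·121.0/(π·10.2³) = 1.34552e+06/3333.9 = 403.59 MPa
τ_max = K·τ₀ = 1.1125 × 403.59 = 448.99 MPa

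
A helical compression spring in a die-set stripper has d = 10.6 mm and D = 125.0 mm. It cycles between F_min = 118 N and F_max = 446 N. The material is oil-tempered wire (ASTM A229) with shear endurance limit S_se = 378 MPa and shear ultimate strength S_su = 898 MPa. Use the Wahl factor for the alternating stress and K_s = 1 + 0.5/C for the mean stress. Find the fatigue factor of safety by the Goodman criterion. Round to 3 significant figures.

4.60

C = D/d = 125.0/10.6 = 11.7925; K_W = (4C−1)/(4C−4)+0.615/C = 1.1216; K_s = 1+0.5/C = 1.0424
F_a = (F_max−F_min)/2 = 164 N; F_m = (F_max+F_min)/2 = 282 N
τ_a = K_W·8F_aD/(πd³) = 1.1216 × 43.83 = 49.162 MPa
τ_m = K_s·8F_mD/(πd³) = 1.0424 × 75.367 = 78.563 MPa
Goodman: 1/n_f = τ_a/S_se + τ_m/S_su = 49.162/378 + 78.563/898 = 0.13006 + 0.08749 = 0.21755
n_f = 1/0.21755 = 4.597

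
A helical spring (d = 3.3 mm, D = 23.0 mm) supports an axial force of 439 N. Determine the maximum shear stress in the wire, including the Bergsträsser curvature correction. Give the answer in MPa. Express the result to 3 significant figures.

Spring index C = D/d = 23.0/3.3 = 6.9697
K_B = (4C+2)/(4C−3) = 29.879/24.879 = 1.2010
τ₀ = 8FD/(πd³) = 8·439·23.0/(π·3.3³) = 80776/112.9 = 715.47 MPa
τ_max = K·τ₀ = 1.2010 × 715.47 = 859.26 MPa

859 MPa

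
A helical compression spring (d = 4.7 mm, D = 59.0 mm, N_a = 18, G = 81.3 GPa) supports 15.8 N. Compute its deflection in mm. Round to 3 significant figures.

11.8 mm

k = Gd⁴/(8D³N_a) = (81.3×10³)(4.7⁴)/(8·59.0³·18) = 1.3414 N/mm
δ = F/k = 15.8 / 1.3414 = 11.779 mm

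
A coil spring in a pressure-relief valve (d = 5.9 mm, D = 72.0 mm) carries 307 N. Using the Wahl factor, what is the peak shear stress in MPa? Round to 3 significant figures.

306 MPa

Spring index C = D/d = 72.0/5.9 = 12.2034
K_W = (4C−1)/(4C−4) + 0.615/C = 47.814/44.814 + 0.0504 = 1.1173
τ₀ = 8FD/(πd³) = 8·307·72.0/(π·5.9³) = 176832/645.22 = 274.07 MPa
τ_max = K·τ₀ = 1.1173 × 274.07 = 306.22 MPa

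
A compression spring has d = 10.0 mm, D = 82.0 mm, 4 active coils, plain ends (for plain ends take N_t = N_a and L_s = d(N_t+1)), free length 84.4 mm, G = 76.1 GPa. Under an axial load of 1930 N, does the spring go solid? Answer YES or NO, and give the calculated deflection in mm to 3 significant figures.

k = Gd⁴/(8D³N_a) = (76.1×10³)(10.0⁴)/(8·82.0³·4) = 43.131 N/mm
N_t = 4; L_s = 10.0·5 = 50 mm; δ_solid = L₀ − L_s = 84.4 − 50 = 34.4 mm
δ = F/k = 1930/43.131 = 44.747 mm
δ ≥ δ_solid → spring goes solid

YES, δ = 44.7 mm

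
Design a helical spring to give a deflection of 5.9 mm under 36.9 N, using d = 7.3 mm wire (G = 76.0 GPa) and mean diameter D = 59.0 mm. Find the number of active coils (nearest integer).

21

Required rate k = F/δ = 36.9/5.9 = 6.2542 N/mm
N_a = Gd⁴/(8D³k) = (76.0×10³ × 7.3⁴)/(8 × 59.0³ × 6.2542)
    = 2.15827e+08 / 1.02759e+07 = 21 → 21 coils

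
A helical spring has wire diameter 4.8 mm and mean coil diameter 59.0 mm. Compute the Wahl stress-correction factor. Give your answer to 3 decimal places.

1.116

C = D/d = 59.0/4.8 = 12.2917
K_W = (4C−1)/(4C−4) + 0.615/C = 48.167/45.167 + 0.0500 = 1.1165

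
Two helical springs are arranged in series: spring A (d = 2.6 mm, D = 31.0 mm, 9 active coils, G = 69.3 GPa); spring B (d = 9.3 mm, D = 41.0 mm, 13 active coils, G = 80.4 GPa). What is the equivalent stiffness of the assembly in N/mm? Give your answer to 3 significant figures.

1.45 N/mm

k_A = Gd⁴/(8D³N_a) = (69.3×10³)(2.6⁴)/(8·31.0³·9) = 1.4764 N/mm
k_B = Gd⁴/(8D³N_a) = (80.4×10³)(9.3⁴)/(8·41.0³·13) = 83.908 N/mm
Series: 1/k_eq = 1/1.4764 + 1/83.908 = 0.68923; k_eq = 1.4509 N/mm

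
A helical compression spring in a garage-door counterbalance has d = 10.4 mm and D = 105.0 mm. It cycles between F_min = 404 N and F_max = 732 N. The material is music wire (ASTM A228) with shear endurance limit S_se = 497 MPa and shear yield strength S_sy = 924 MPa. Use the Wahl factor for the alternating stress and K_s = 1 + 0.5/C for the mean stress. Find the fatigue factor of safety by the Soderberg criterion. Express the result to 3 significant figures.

4.11

C = D/d = 105.0/10.4 = 10.0962; K_W = (4C−1)/(4C−4)+0.615/C = 1.1434; K_s = 1+0.5/C = 1.0495
F_a = (F_max−F_min)/2 = 164 N; F_m = (F_max+F_min)/2 = 568 N
τ_a = K_W·8F_aD/(πd³) = 1.1434 × 38.983 = 44.572 MPa
τ_m = K_s·8F_mD/(πd³) = 1.0495 × 135.01 = 141.7 MPa
Soderberg: 1/n_f = τ_a/S_se + τ_m/S_sy = 44.572/497 + 141.7/924 = 0.08968 + 0.15336 = 0.24304
n_f = 1/0.24304 = 4.115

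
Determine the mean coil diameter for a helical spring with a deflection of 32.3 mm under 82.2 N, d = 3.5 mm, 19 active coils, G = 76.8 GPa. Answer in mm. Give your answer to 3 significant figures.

Required rate k = F/δ = 82.2/32.3 = 2.5449 N/mm
D = (Gd⁴/(8N_a·k))^(1/3) = (76.8×10³·3.5⁴/(8·19·2.5449))^(1/3)
  = (29793.4)^(1/3) = 31.0008 mm

31.0 mm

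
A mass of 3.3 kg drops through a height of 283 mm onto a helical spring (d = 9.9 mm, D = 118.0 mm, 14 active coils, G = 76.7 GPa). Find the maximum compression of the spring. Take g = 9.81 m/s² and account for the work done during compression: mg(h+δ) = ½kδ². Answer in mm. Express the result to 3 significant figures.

k = Gd⁴/(8D³N_a) = (76.7×10³)(9.9⁴)/(8·118.0³·14) = 4.0038 N/mm
W = mg = 3.3 × 9.81 = 32.373 N
½kδ² − Wδ − Wh = 0 → δ = (W + √(W² + 2kWh))/k
δ = (32.373 + √(1048 + 73362.1))/4.0038 = (32.373 + 272.78)/4.0038 = 76.216 mm

76.2 mm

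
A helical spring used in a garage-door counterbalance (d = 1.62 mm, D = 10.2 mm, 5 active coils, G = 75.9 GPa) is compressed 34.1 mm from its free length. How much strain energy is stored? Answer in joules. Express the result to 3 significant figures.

7.16 J

k = Gd⁴/(8D³N_a) = (75.9×10³)(1.62⁴)/(8·10.2³·5) = 12.315 N/mm
U = ½kδ² = 0.5 × 12.315 × 34.1² = 7160.1 N·mm = 7.1601 J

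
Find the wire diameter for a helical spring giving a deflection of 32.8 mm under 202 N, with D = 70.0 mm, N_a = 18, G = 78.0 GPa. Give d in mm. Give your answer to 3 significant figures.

Required rate k = F/δ = 202/32.8 = 6.1585 N/mm
d = (8D³N_a·k / G)^(1/4) = (8·70.0³·18·6.1585 / (78.0×10³))^0.25
  = (3899.8)^0.25 = 7.9024 mm

7.90 mm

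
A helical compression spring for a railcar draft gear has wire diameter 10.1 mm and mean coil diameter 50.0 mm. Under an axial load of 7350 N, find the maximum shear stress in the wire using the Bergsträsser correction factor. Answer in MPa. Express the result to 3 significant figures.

Spring index C = D/d = 50.0/10.1 = 4.9505
K_B = (4C+2)/(4C−3) = 21.802/16.802 = 1.2976
τ₀ = 8FD/(πd³) = 8·7350·50.0/(π·10.1³) = 2.94e+06/3236.8 = 908.31 MPa
τ_max = K·τ₀ = 1.2976 × 908.31 = 1178.6 MPa

1180 MPa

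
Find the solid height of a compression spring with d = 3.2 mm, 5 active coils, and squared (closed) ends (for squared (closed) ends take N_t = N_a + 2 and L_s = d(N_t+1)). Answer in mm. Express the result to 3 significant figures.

25.6 mm

squared (closed) ends: N_t = N_a + 2 = 5 + 2 = 7
L_s = d·(N_t+1) = 3.2 × 8 = 25.6 mm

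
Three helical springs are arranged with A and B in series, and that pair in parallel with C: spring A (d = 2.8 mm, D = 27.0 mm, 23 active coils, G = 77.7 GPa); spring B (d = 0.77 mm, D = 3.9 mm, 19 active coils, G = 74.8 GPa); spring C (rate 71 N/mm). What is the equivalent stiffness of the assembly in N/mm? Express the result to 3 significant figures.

k_A = Gd⁴/(8D³N_a) = (77.7×10³)(2.8⁴)/(8·27.0³·23) = 1.3187 N/mm
k_B = Gd⁴/(8D³N_a) = (74.8×10³)(0.77⁴)/(8·3.9³·19) = 2.9163 N/mm
Springs A,B series: k_AB = 1/(1/1.3187+1/2.9163) = 0.90808 N/mm; parallel with C: k_eq = 0.90808+71 = 71.908 N/mm

71.9 N/mm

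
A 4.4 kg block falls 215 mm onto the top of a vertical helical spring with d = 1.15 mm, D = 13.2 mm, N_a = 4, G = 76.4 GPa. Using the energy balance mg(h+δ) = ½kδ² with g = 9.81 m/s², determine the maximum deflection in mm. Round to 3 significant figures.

128 mm

k = Gd⁴/(8D³N_a) = (76.4×10³)(1.15⁴)/(8·13.2³·4) = 1.8156 N/mm
W = mg = 4.4 × 9.81 = 43.164 N
½kδ² − Wδ − Wh = 0 → δ = (W + √(W² + 2kWh))/k
δ = (43.164 + √(1863.1 + 33697.9))/1.8156 = (43.164 + 188.58)/1.8156 = 127.64 mm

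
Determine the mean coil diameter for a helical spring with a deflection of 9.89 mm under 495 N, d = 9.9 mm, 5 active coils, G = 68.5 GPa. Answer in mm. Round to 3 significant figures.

69.0 mm

Required rate k = F/δ = 495/9.89 = 50.051 N/mm
D = (Gd⁴/(8N_a·k))^(1/3) = (68.5×10³·9.9⁴/(8·5·50.051))^(1/3)
  = (328672)^(1/3) = 69.0114 mm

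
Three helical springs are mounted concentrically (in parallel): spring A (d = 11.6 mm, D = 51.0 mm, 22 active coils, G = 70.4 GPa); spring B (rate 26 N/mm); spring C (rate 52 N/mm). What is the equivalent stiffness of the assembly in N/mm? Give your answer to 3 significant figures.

k_A = Gd⁴/(8D³N_a) = (70.4×10³)(11.6⁴)/(8·51.0³·22) = 54.599 N/mm
Parallel: k_eq = 54.599 + 26 + 52 = 132.6 N/mm

133 N/mm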